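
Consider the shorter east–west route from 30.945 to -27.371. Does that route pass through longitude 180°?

Signed shortest Δλ = ((-27.371 − 30.945 + 180) mod 360) − 180 = -58.316°.
Going west by 58.316° from +30.945° reaches -27.371° without touching 180°.

No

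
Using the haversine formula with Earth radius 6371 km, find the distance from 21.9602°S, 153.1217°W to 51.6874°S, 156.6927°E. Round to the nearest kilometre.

5402 km

Δλ = 156.6927 − -153.1217 = 309.8144°; wrapped into (−180°, 180°]: -50.1856°.
Δφ = -51.6874 − -21.9602 = -29.7272°.
a = sin²(Δφ/2) + cos φ₁ · cos φ₂ · sin²(Δλ/2) = 0.169210.
c = 2·atan2(√a, √(1−a)) = 0.84787 rad → d = 6371·c ≈ 5401.79 km.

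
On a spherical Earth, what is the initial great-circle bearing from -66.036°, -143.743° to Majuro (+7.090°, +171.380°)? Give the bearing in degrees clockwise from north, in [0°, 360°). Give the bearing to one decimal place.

314.7°

Δλ = 171.380 − -143.743 = 315.123°; wrapped into (−180°, 180°]: -44.877°.
θ = atan2( sin Δλ · cos φ₂ , cos φ₁ · sin φ₂ − sin φ₁ · cos φ₂ · cos Δλ )
  = atan2(-0.70019, 0.69272) = -45.307° → normalised to [0°, 360°): 314.693°.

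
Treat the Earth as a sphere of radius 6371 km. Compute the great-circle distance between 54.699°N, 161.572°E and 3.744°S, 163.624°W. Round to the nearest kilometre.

7245 km

Δλ = -163.624 − 161.572 = -325.196°; wrapped into (−180°, 180°]: 34.804°.
Δφ = -3.744 − 54.699 = -58.443°.
a = sin²(Δφ/2) + cos φ₁ · cos φ₂ · sin²(Δλ/2) = 0.289904.
c = 2·atan2(√a, √(1−a)) = 1.13714 rad → d = 6371·c ≈ 7244.72 km.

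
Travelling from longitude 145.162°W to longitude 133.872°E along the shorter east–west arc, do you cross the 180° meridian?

Naïve |133.872 − -145.162| = 279.034° > 180°, so the shorter arc goes the other way round — across 180°.
Signed shortest Δλ = ((133.872 − -145.162 + 180) mod 360) − 180 = -80.966°.
Going west by 80.966° from -145.162° passes through 180° before reaching +133.872°.

Yes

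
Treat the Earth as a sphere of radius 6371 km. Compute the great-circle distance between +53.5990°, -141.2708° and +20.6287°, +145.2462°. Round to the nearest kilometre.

Δλ = 145.2462 − -141.2708 = 286.5170°; wrapped into (−180°, 180°]: -73.4830°.
Δφ = 20.6287 − 53.5990 = -32.9703°.
a = sin²(Δφ/2) + cos φ₁ · cos φ₂ · sin²(Δλ/2) = 0.279268.
c = 2·atan2(√a, √(1−a)) = 1.11357 rad → d = 6371·c ≈ 7094.53 km.

7095 km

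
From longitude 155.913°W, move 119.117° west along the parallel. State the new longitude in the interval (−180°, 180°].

Start at -155.913°; shift −119.117° → -275.030°.
-275.030° lies outside (−180°, 180°]; add 360° → +84.970°.

84.970°E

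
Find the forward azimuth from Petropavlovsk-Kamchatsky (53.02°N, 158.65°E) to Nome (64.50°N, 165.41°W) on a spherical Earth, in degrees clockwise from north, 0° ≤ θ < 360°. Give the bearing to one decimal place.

43.7°

Δλ = -165.41 − 158.65 = -324.06°; wrapped into (−180°, 180°]: 35.94°.
θ = atan2( sin Δλ · cos φ₂ , cos φ₁ · sin φ₂ − sin φ₁ · cos φ₂ · cos Δλ )
  = atan2(0.25268, 0.26450) = 43.692° → normalised to [0°, 360°): 43.692°.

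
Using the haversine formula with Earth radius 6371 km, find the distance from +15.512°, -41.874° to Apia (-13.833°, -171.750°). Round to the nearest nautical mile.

7901 nmi

Δλ = -171.750 − -41.874 = -129.876°.
Δφ = -13.833 − 15.512 = -29.345°.
a = sin²(Δφ/2) + cos φ₁ · cos φ₂ · sin²(Δλ/2) = 0.831900.
c = 2·atan2(√a, √(1−a)) = 2.29668 rad → d = 6371·c ≈ 14632.18 km ≈ 7900.75 nmi.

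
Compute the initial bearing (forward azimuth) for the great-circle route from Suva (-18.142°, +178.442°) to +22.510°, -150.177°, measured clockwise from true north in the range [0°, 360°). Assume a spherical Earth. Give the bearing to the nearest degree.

38°

Δλ = -150.177 − 178.442 = -328.619°; wrapped into (−180°, 180°]: 31.381°.
θ = atan2( sin Δλ · cos φ₂ , cos φ₁ · sin φ₂ − sin φ₁ · cos φ₂ · cos Δλ )
  = atan2(0.48105, 0.60939) = 38.288° → normalised to [0°, 360°): 38.288°.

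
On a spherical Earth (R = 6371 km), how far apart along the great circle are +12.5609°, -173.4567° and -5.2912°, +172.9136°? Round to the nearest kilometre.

2492 km

Δλ = 172.9136 − -173.4567 = 346.3703°; wrapped into (−180°, 180°]: -13.6297°.
Δφ = -5.2912 − 12.5609 = -17.8521°.
a = sin²(Δφ/2) + cos φ₁ · cos φ₂ · sin²(Δλ/2) = 0.037759.
c = 2·atan2(√a, √(1−a)) = 0.39112 rad → d = 6371·c ≈ 2491.85 km.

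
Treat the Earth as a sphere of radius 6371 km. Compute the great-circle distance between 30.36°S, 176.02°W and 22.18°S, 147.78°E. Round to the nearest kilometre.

Δλ = 147.78 − -176.02 = 323.80°; wrapped into (−180°, 180°]: -36.20°.
Δφ = -22.18 − -30.36 = 8.18°.
a = sin²(Δφ/2) + cos φ₁ · cos φ₂ · sin²(Δλ/2) = 0.082208.
c = 2·atan2(√a, √(1−a)) = 0.58160 rad → d = 6371·c ≈ 3705.38 km.

3705 km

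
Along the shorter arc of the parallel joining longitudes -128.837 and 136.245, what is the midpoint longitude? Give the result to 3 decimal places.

Signed shortest Δλ from -128.837° to +136.245° is -94.918°.
Midpoint longitude = -128.837° + (-94.918°)/2 = -128.837° − 47.459° = -176.296°.
(The naïve average (-128.837 + +136.245)/2 = 3.704° is on the wrong side of the globe.)

-176.296°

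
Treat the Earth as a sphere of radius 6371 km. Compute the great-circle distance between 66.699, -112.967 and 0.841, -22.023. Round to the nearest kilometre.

9963 km

Δλ = -22.023 − -112.967 = 90.944°.
Δφ = 0.841 − 66.699 = -65.858°.
a = sin²(Δφ/2) + cos φ₁ · cos φ₂ · sin²(Δλ/2) = 0.496518.
c = 2·atan2(√a, √(1−a)) = 1.56383 rad → d = 6371·c ≈ 9963.17 km.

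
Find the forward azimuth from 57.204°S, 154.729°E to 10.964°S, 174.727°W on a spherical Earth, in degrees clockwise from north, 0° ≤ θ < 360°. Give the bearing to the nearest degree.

39°

Δλ = -174.727 − 154.729 = -329.456°; wrapped into (−180°, 180°]: 30.544°.
θ = atan2( sin Δλ · cos φ₂ , cos φ₁ · sin φ₂ − sin φ₁ · cos φ₂ · cos Δλ )
  = atan2(0.49892, 0.60773) = 39.385° → normalised to [0°, 360°): 39.385°.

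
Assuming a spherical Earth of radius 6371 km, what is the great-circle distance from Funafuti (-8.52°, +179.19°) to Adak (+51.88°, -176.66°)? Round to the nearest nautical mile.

3633 nmi

Δλ = -176.66 − 179.19 = -355.85°; wrapped into (−180°, 180°]: 4.15°.
Δφ = 51.88 − -8.52 = 60.40°.
a = sin²(Δφ/2) + cos φ₁ · cos φ₂ · sin²(Δλ/2) = 0.253829.
c = 2·atan2(√a, √(1−a)) = 1.05602 rad → d = 6371·c ≈ 6727.90 km ≈ 3632.77 nmi.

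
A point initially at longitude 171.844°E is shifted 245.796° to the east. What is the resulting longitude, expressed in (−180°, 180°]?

Start at +171.844°; shift +245.796° → +417.640°.
+417.640° lies outside (−180°, 180°]; subtract 360° → +57.640°.

57.640°E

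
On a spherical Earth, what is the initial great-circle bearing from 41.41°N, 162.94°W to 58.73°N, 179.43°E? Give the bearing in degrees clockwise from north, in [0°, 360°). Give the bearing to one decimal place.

333.4°

Δλ = 179.43 − -162.94 = 342.37°; wrapped into (−180°, 180°]: -17.63°.
θ = atan2( sin Δλ · cos φ₂ , cos φ₁ · sin φ₂ − sin φ₁ · cos φ₂ · cos Δλ )
  = atan2(-0.15721, 0.31383) = -26.608° → normalised to [0°, 360°): 333.392°.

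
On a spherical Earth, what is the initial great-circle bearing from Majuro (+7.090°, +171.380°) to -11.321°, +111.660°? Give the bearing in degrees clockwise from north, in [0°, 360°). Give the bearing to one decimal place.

253.2°

Δλ = 111.660 − 171.380 = -59.720°.
θ = atan2( sin Δλ · cos φ₂ , cos φ₁ · sin φ₂ − sin φ₁ · cos φ₂ · cos Δλ )
  = atan2(-0.84677, -0.25583) = -106.811° → normalised to [0°, 360°): 253.189°.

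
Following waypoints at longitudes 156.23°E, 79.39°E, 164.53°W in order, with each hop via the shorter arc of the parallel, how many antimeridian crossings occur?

Leg 1: +156.23° → +79.39°, shortest Δλ = -76.84° (west) — does not cross 180°.
Leg 2: +79.39° → -164.53°, shortest Δλ = 116.08° (east) — crosses 180°.
Total crossings: 1.

1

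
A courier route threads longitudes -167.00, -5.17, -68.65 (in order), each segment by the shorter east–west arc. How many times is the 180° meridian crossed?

Leg 1: -167.00° → -5.17°, shortest Δλ = 161.83° (east) — does not cross 180°.
Leg 2: -5.17° → -68.65°, shortest Δλ = -63.48° (west) — does not cross 180°.
Total crossings: 0.

0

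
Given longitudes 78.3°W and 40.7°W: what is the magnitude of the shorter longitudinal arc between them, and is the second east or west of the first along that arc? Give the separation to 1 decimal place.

37.6° east

Raw difference: -40.7 − -78.3 = 37.6°.
Normalise into (−180°, 180°]: 37.6° stays 37.6°.
Positive ⇒ the second point lies to the east; separation 37.6°.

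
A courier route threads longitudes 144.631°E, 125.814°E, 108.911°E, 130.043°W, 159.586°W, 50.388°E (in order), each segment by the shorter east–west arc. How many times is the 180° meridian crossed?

Leg 1: +144.631° → +125.814°, shortest Δλ = -18.817° (west) — does not cross 180°.
Leg 2: +125.814° → +108.911°, shortest Δλ = -16.903° (west) — does not cross 180°.
Leg 3: +108.911° → -130.043°, shortest Δλ = 121.046° (east) — crosses 180°.
Leg 4: -130.043° → -159.586°, shortest Δλ = -29.543° (west) — does not cross 180°.
Leg 5: -159.586° → +50.388°, shortest Δλ = -150.026° (west) — crosses 180°.
Total crossings: 2.

2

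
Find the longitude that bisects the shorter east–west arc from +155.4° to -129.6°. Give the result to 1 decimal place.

-167.1°

Signed shortest Δλ from +155.4° to -129.6° is +75.0°.
Midpoint longitude = +155.4° + (+75.0°)/2 = +155.4° + 37.5° = +192.9°.
Normalise into (−180°, 180°]: -167.1°.
(The naïve average (+155.4 + -129.6)/2 = 12.9° is on the wrong side of the globe.)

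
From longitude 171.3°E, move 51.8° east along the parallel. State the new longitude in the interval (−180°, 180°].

Start at +171.3°; shift +51.8° → +223.1°.
+223.1° lies outside (−180°, 180°]; subtract 360° → -136.9°.

136.9°W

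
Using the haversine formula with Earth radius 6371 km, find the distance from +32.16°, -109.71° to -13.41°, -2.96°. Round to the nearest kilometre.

12359 km

Δλ = -2.96 − -109.71 = 106.75°.
Δφ = -13.41 − 32.16 = -45.57°.
a = sin²(Δφ/2) + cos φ₁ · cos φ₂ · sin²(Δλ/2) = 0.680386.
c = 2·atan2(√a, √(1−a)) = 1.93989 rad → d = 6371·c ≈ 12359.05 km.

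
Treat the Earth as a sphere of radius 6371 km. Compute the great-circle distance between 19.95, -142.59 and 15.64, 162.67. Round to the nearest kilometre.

Δλ = 162.67 − -142.59 = 305.26°; wrapped into (−180°, 180°]: -54.74°.
Δφ = 15.64 − 19.95 = -4.31°.
a = sin²(Δφ/2) + cos φ₁ · cos φ₂ · sin²(Δλ/2) = 0.192731.
c = 2·atan2(√a, √(1−a)) = 0.90900 rad → d = 6371·c ≈ 5791.21 km.

5791 km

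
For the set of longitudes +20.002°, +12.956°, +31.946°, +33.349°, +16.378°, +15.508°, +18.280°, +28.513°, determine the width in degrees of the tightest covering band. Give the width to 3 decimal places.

20.393°

Sort the longitudes: +12.956°, +15.508°, +16.378°, +18.280°, +20.002°, +28.513°, +31.946°, +33.349°.
Eastward gaps between consecutive values (wrapping around): 2.552°, 0.870°, 1.902°, 1.722°, 8.511°, 3.433°, 1.403°, 339.607°.
Largest gap = 339.607° ⇒ minimal covering band is its complement: 360° − 339.607° = 20.393°.
Band runs from +12.956° eastward to +33.349°.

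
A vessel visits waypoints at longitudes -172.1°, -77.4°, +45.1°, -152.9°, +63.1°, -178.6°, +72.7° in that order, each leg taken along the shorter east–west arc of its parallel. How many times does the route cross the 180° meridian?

4

Leg 1: -172.1° → -77.4°, shortest Δλ = 94.7° (east) — does not cross 180°.
Leg 2: -77.4° → +45.1°, shortest Δλ = 122.5° (east) — does not cross 180°.
Leg 3: +45.1° → -152.9°, shortest Δλ = 162.0° (east) — crosses 180°.
Leg 4: -152.9° → +63.1°, shortest Δλ = -144.0° (west) — crosses 180°.
Leg 5: +63.1° → -178.6°, shortest Δλ = 118.3° (east) — crosses 180°.
Leg 6: -178.6° → +72.7°, shortest Δλ = -108.7° (west) — crosses 180°.
Total crossings: 4.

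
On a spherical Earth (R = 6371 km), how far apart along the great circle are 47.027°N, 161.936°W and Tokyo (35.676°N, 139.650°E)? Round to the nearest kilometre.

Δλ = 139.650 − -161.936 = 301.586°; wrapped into (−180°, 180°]: -58.414°.
Δφ = 35.676 − 47.027 = -11.351°.
a = sin²(Δφ/2) + cos φ₁ · cos φ₂ · sin²(Δλ/2) = 0.141628.
c = 2·atan2(√a, √(1−a)) = 0.77168 rad → d = 6371·c ≈ 4916.35 km.

4916 km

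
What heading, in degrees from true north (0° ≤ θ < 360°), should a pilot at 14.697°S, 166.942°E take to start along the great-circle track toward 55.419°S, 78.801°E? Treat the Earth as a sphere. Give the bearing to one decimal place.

215.6°

Δλ = 78.801 − 166.942 = -88.141°.
θ = atan2( sin Δλ · cos φ₂ , cos φ₁ · sin φ₂ − sin φ₁ · cos φ₂ · cos Δλ )
  = atan2(-0.56727, -0.79172) = -144.378° → normalised to [0°, 360°): 215.622°.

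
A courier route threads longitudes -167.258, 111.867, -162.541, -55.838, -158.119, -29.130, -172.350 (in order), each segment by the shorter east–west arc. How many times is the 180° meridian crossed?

2

Leg 1: -167.258° → +111.867°, shortest Δλ = -80.875° (west) — crosses 180°.
Leg 2: +111.867° → -162.541°, shortest Δλ = 85.592° (east) — crosses 180°.
Leg 3: -162.541° → -55.838°, shortest Δλ = 106.703° (east) — does not cross 180°.
Leg 4: -55.838° → -158.119°, shortest Δλ = -102.281° (west) — does not cross 180°.
Leg 5: -158.119° → -29.130°, shortest Δλ = 128.989° (east) — does not cross 180°.
Leg 6: -29.130° → -172.350°, shortest Δλ = -143.22° (west) — does not cross 180°.
Total crossings: 2.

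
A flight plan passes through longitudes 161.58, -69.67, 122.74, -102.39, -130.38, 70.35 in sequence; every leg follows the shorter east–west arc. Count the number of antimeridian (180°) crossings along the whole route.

Leg 1: +161.58° → -69.67°, shortest Δλ = 128.75° (east) — crosses 180°.
Leg 2: -69.67° → +122.74°, shortest Δλ = -167.59° (west) — crosses 180°.
Leg 3: +122.74° → -102.39°, shortest Δλ = 134.87° (east) — crosses 180°.
Leg 4: -102.39° → -130.38°, shortest Δλ = -27.99° (west) — does not cross 180°.
Leg 5: -130.38° → +70.35°, shortest Δλ = -159.27° (west) — crosses 180°.
Total crossings: 4.

4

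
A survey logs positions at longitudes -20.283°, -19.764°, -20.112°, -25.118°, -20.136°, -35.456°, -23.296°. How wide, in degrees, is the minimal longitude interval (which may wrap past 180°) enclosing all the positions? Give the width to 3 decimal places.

15.692°

Sort the longitudes: -35.456°, -25.118°, -23.296°, -20.283°, -20.136°, -20.112°, -19.764°.
Eastward gaps between consecutive values (wrapping around): 10.338°, 1.822°, 3.013°, 0.147°, 0.024°, 0.348°, 344.308°.
Largest gap = 344.308° ⇒ minimal covering band is its complement: 360° − 344.308° = 15.692°.
Band runs from -35.456° eastward to -19.764°.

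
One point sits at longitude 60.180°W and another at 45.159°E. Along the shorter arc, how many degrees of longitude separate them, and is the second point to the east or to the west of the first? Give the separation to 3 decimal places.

Raw difference: 45.159 − -60.180 = 105.339°.
Normalise into (−180°, 180°]: 105.339° stays 105.339°.
Positive ⇒ the second point lies to the east; separation 105.339°.

105.339° east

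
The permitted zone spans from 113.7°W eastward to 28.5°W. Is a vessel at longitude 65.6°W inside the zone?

Yes

Band width going east from -113.7° to -28.5°: ((-28.5 − -113.7) mod 360) = 85.2°.
Offset of -65.6° east of the west edge: ((-65.6 − -113.7) mod 360) = 48.1°.
48.1° ≤ 85.2° ⇒ inside.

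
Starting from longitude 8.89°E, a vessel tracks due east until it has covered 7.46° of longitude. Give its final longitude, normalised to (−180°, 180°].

16.35°E

Start at +8.89°; shift +7.46° → +16.35°.
+16.35° already lies in (−180°, 180°].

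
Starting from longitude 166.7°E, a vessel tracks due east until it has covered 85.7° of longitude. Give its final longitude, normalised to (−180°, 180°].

107.6°W

Start at +166.7°; shift +85.7° → +252.4°.
+252.4° lies outside (−180°, 180°]; subtract 360° → -107.6°.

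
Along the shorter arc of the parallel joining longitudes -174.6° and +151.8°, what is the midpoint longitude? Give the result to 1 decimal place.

+168.6°

Signed shortest Δλ from -174.6° to +151.8° is -33.6°.
Midpoint longitude = -174.6° + (-33.6°)/2 = -174.6° − 16.8° = -191.4°.
Normalise into (−180°, 180°]: +168.6°.
(The naïve average (-174.6 + +151.8)/2 = -11.4° is on the wrong side of the globe.)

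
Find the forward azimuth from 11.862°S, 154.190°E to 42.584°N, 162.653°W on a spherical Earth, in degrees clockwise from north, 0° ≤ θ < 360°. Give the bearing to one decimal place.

Δλ = -162.653 − 154.190 = -316.843°; wrapped into (−180°, 180°]: 43.157°.
θ = atan2( sin Δλ · cos φ₂ , cos φ₁ · sin φ₂ − sin φ₁ · cos φ₂ · cos Δλ )
  = atan2(0.50362, 0.77263) = 33.097° → normalised to [0°, 360°): 33.097°.

33.1°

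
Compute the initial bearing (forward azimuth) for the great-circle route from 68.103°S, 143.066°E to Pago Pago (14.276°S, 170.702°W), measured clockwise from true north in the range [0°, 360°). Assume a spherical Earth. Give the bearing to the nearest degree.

53°

Δλ = -170.702 − 143.066 = -313.768°; wrapped into (−180°, 180°]: 46.232°.
θ = atan2( sin Δλ · cos φ₂ , cos φ₁ · sin φ₂ − sin φ₁ · cos φ₂ · cos Δλ )
  = atan2(0.69985, 0.53005) = 52.860° → normalised to [0°, 360°): 52.860°.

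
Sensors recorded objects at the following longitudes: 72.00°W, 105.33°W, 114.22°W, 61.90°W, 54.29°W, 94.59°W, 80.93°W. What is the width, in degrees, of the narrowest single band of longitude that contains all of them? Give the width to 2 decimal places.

59.93°

Sort the longitudes: -114.22°, -105.33°, -94.59°, -80.93°, -72.00°, -61.90°, -54.29°.
Eastward gaps between consecutive values (wrapping around): 8.89°, 10.74°, 13.66°, 8.93°, 10.10°, 7.61°, 300.07°.
Largest gap = 300.07° ⇒ minimal covering band is its complement: 360° − 300.07° = 59.93°.
Band runs from -114.22° eastward to -54.29°.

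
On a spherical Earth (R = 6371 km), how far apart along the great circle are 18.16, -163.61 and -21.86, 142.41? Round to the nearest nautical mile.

3978 nmi

Δλ = 142.41 − -163.61 = 306.02°; wrapped into (−180°, 180°]: -53.98°.
Δφ = -21.86 − 18.16 = -40.02°.
a = sin²(Δφ/2) + cos φ₁ · cos φ₂ · sin²(Δλ/2) = 0.298725.
c = 2·atan2(√a, √(1−a)) = 1.15650 rad → d = 6371·c ≈ 7368.03 km ≈ 3978.42 nmi.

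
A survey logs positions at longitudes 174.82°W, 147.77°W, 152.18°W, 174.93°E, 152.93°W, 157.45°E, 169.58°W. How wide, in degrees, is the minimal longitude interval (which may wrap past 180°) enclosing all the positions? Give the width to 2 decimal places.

54.78°

Sort the longitudes: -174.82°, -169.58°, -152.93°, -152.18°, -147.77°, +157.45°, +174.93°.
Eastward gaps between consecutive values (wrapping around): 5.24°, 16.65°, 0.75°, 4.41°, 305.22°, 17.48°, 10.25°.
Largest gap = 305.22° ⇒ minimal covering band is its complement: 360° − 305.22° = 54.78°.
Band runs from +157.45° eastward to -147.77°, crossing the antimeridian.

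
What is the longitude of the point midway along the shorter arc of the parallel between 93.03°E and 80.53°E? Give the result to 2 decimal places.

Signed shortest Δλ from +93.03° to +80.53° is -12.50°.
Midpoint longitude = +93.03° + (-12.50°)/2 = +93.03° − 6.25° = +86.78°.

86.78°E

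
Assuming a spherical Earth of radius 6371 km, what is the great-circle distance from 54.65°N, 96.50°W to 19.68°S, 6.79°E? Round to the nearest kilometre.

12629 km

Δλ = 6.79 − -96.50 = 103.29°.
Δφ = -19.68 − 54.65 = -74.33°.
a = sin²(Δφ/2) + cos φ₁ · cos φ₂ · sin²(Δλ/2) = 0.699955.
c = 2·atan2(√a, √(1−a)) = 1.98222 rad → d = 6371·c ≈ 12628.70 km.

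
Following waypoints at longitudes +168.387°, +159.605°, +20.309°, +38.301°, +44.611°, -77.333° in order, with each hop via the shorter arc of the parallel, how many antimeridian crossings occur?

Leg 1: +168.387° → +159.605°, shortest Δλ = -8.782° (west) — does not cross 180°.
Leg 2: +159.605° → +20.309°, shortest Δλ = -139.296° (west) — does not cross 180°.
Leg 3: +20.309° → +38.301°, shortest Δλ = 17.992° (east) — does not cross 180°.
Leg 4: +38.301° → +44.611°, shortest Δλ = 6.31° (east) — does not cross 180°.
Leg 5: +44.611° → -77.333°, shortest Δλ = -121.944° (west) — does not cross 180°.
Total crossings: 0.

0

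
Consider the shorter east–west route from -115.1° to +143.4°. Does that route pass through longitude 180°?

Naïve |143.4 − -115.1| = 258.5° > 180°, so the shorter arc goes the other way round — across 180°.
Signed shortest Δλ = ((143.4 − -115.1 + 180) mod 360) − 180 = -101.5°.
Going west by 101.5° from -115.1° passes through 180° before reaching +143.4°.

Yes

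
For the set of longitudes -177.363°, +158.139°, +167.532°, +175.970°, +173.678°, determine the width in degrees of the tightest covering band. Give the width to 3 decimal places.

24.498°

Sort the longitudes: -177.363°, +158.139°, +167.532°, +173.678°, +175.970°.
Eastward gaps between consecutive values (wrapping around): 335.502°, 9.393°, 6.146°, 2.292°, 6.667°.
Largest gap = 335.502° ⇒ minimal covering band is its complement: 360° − 335.502° = 24.498°.
Band runs from +158.139° eastward to -177.363°, crossing the antimeridian.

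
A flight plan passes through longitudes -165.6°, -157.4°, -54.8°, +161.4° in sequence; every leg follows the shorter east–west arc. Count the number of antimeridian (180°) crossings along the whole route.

Leg 1: -165.6° → -157.4°, shortest Δλ = 8.2° (east) — does not cross 180°.
Leg 2: -157.4° → -54.8°, shortest Δλ = 102.6° (east) — does not cross 180°.
Leg 3: -54.8° → +161.4°, shortest Δλ = -143.8° (west) — crosses 180°.
Total crossings: 1.

1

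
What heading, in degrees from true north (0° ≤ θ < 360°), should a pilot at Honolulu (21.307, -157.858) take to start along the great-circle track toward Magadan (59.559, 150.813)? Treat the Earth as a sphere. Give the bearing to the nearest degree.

Δλ = 150.813 − -157.858 = 308.671°; wrapped into (−180°, 180°]: -51.329°.
θ = atan2( sin Δλ · cos φ₂ , cos φ₁ · sin φ₂ − sin φ₁ · cos φ₂ · cos Δλ )
  = atan2(-0.39557, 0.68819) = -29.890° → normalised to [0°, 360°): 330.110°.

330°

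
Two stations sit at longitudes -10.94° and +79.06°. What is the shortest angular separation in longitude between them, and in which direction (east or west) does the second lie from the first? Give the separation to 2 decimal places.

Raw difference: 79.06 − -10.94 = 90.0°.
Normalise into (−180°, 180°]: 90.0° stays 90.0°.
Positive ⇒ the second point lies to the east; separation 90.00°.

90.00° east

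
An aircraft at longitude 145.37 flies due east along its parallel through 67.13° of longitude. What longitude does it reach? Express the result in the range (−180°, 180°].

-147.50°

Start at +145.37°; shift +67.13° → +212.50°.
+212.50° lies outside (−180°, 180°]; subtract 360° → -147.50°.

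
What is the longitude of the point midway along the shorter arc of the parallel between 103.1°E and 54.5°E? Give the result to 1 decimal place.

78.8°E

Signed shortest Δλ from +103.1° to +54.5° is -48.6°.
Midpoint longitude = +103.1° + (-48.6°)/2 = +103.1° − 24.3° = +78.8°.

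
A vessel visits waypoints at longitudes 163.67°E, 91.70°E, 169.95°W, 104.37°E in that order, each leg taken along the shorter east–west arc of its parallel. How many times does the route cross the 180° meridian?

Leg 1: +163.67° → +91.70°, shortest Δλ = -71.97° (west) — does not cross 180°.
Leg 2: +91.70° → -169.95°, shortest Δλ = 98.35° (east) — crosses 180°.
Leg 3: -169.95° → +104.37°, shortest Δλ = -85.68° (west) — crosses 180°.
Total crossings: 2.

2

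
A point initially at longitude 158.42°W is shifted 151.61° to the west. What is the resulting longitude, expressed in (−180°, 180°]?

Start at -158.42°; shift −151.61° → -310.03°.
-310.03° lies outside (−180°, 180°]; add 360° → +49.97°.

49.97°E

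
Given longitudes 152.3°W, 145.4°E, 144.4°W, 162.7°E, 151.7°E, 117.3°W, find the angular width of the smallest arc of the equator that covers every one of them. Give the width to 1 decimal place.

Sort the longitudes: -152.3°, -144.4°, -117.3°, +145.4°, +151.7°, +162.7°.
Eastward gaps between consecutive values (wrapping around): 7.9°, 27.1°, 262.7°, 6.3°, 11.0°, 45.0°.
Largest gap = 262.7° ⇒ minimal covering band is its complement: 360° − 262.7° = 97.3°.
Band runs from +145.4° eastward to -117.3°, crossing the antimeridian.

97.3°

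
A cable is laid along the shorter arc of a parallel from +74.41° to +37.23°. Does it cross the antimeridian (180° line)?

Signed shortest Δλ = ((37.23 − 74.41 + 180) mod 360) − 180 = -37.18°.
Going west by 37.18° from +74.41° reaches +37.23° without touching 180°.

No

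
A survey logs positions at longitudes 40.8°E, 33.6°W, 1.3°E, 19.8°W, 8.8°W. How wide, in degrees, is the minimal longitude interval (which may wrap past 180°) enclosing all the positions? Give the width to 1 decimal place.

Sort the longitudes: -33.6°, -19.8°, -8.8°, +1.3°, +40.8°.
Eastward gaps between consecutive values (wrapping around): 13.8°, 11.0°, 10.1°, 39.5°, 285.6°.
Largest gap = 285.6° ⇒ minimal covering band is its complement: 360° − 285.6° = 74.4°.
Band runs from -33.6° eastward to +40.8°.

74.4°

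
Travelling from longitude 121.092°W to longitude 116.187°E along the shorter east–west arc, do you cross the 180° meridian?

Naïve |116.187 − -121.092| = 237.279° > 180°, so the shorter arc goes the other way round — across 180°.
Signed shortest Δλ = ((116.187 − -121.092 + 180) mod 360) − 180 = -122.721°.
Going west by 122.721° from -121.092° passes through 180° before reaching +116.187°.

Yes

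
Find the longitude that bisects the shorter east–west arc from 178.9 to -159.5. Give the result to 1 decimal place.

Signed shortest Δλ from +178.9° to -159.5° is +21.6°.
Midpoint longitude = +178.9° + (+21.6°)/2 = +178.9° + 10.8° = +189.7°.
Normalise into (−180°, 180°]: -170.3°.
(The naïve average (+178.9 + -159.5)/2 = 9.7° is on the wrong side of the globe.)

-170.3°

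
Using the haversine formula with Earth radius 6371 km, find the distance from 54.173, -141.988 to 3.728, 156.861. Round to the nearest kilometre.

7834 km

Δλ = 156.861 − -141.988 = 298.849°; wrapped into (−180°, 180°]: -61.151°.
Δφ = 3.728 − 54.173 = -50.445°.
a = sin²(Δφ/2) + cos φ₁ · cos φ₂ · sin²(Δλ/2) = 0.332726.
c = 2·atan2(√a, √(1−a)) = 1.22967 rad → d = 6371·c ≈ 7834.23 km.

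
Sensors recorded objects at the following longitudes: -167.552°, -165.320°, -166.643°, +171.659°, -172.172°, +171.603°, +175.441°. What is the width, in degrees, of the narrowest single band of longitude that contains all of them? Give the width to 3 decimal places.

23.077°

Sort the longitudes: -172.172°, -167.552°, -166.643°, -165.320°, +171.603°, +171.659°, +175.441°.
Eastward gaps between consecutive values (wrapping around): 4.620°, 0.909°, 1.323°, 336.923°, 0.056°, 3.782°, 12.387°.
Largest gap = 336.923° ⇒ minimal covering band is its complement: 360° − 336.923° = 23.077°.
Band runs from +171.603° eastward to -165.320°, crossing the antimeridian.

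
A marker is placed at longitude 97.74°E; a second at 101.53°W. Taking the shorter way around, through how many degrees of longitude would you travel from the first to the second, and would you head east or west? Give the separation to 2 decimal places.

160.73° east

Raw difference: -101.53 − 97.74 = -199.27°.
Normalise into (−180°, 180°]: -199.27° + 360° = 160.73°.
Positive ⇒ the second point lies to the east; separation 160.73°.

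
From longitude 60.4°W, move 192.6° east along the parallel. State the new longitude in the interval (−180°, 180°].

132.2°E

Start at -60.4°; shift +192.6° → +132.2°.
+132.2° already lies in (−180°, 180°].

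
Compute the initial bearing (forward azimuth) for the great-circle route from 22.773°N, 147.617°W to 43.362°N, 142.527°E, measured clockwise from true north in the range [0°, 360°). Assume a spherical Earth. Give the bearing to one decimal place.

Δλ = 142.527 − -147.617 = 290.144°; wrapped into (−180°, 180°]: -69.856°.
θ = atan2( sin Δλ · cos φ₂ , cos φ₁ · sin φ₂ − sin φ₁ · cos φ₂ · cos Δλ )
  = atan2(-0.68256, 0.53617) = -51.849° → normalised to [0°, 360°): 308.151°.

308.2°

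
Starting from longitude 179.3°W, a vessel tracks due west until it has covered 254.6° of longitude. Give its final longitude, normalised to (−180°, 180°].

Start at -179.3°; shift −254.6° → -433.9°.
-433.9° lies outside (−180°, 180°]; add 360° → -73.9°.

73.9°W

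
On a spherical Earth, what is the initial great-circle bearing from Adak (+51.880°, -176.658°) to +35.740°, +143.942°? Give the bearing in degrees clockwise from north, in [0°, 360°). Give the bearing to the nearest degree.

Δλ = 143.942 − -176.658 = 320.600°; wrapped into (−180°, 180°]: -39.400°.
θ = atan2( sin Δλ · cos φ₂ , cos φ₁ · sin φ₂ − sin φ₁ · cos φ₂ · cos Δλ )
  = atan2(-0.51520, -0.13286) = -104.461° → normalised to [0°, 360°): 255.539°.

256°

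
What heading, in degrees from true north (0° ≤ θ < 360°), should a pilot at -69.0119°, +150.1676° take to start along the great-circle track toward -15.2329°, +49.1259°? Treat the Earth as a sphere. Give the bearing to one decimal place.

Δλ = 49.1259 − 150.1676 = -101.0417°.
θ = atan2( sin Δλ · cos φ₂ , cos φ₁ · sin φ₂ − sin φ₁ · cos φ₂ · cos Δλ )
  = atan2(-0.94700, -0.26664) = -105.725° → normalised to [0°, 360°): 254.275°.

254.3°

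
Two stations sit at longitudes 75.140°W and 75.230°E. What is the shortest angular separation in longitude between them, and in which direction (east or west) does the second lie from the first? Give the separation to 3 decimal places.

Raw difference: 75.230 − -75.140 = 150.37°.
Normalise into (−180°, 180°]: 150.37° stays 150.37°.
Positive ⇒ the second point lies to the east; separation 150.370°.

150.370° east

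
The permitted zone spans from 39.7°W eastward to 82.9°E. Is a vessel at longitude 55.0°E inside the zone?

Yes

Band width going east from -39.7° to +82.9°: ((82.9 − -39.7) mod 360) = 122.6°.
Offset of +55.0° east of the west edge: ((55.0 − -39.7) mod 360) = 94.7°.
94.7° ≤ 122.6° ⇒ inside.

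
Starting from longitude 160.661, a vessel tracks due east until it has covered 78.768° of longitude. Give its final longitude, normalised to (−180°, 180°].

Start at +160.661°; shift +78.768° → +239.429°.
+239.429° lies outside (−180°, 180°]; subtract 360° → -120.571°.

-120.571°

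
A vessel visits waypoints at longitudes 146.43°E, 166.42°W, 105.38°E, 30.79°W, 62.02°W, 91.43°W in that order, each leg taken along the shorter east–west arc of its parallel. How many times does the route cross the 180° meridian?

Leg 1: +146.43° → -166.42°, shortest Δλ = 47.15° (east) — crosses 180°.
Leg 2: -166.42° → +105.38°, shortest Δλ = -88.2° (west) — crosses 180°.
Leg 3: +105.38° → -30.79°, shortest Δλ = -136.17° (west) — does not cross 180°.
Leg 4: -30.79° → -62.02°, shortest Δλ = -31.23° (west) — does not cross 180°.
Leg 5: -62.02° → -91.43°, shortest Δλ = -29.41° (west) — does not cross 180°.
Total crossings: 2.

2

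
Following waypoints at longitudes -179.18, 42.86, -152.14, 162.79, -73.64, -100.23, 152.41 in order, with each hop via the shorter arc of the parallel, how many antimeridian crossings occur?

5

Leg 1: -179.18° → +42.86°, shortest Δλ = -137.96° (west) — crosses 180°.
Leg 2: +42.86° → -152.14°, shortest Δλ = 165.0° (east) — crosses 180°.
Leg 3: -152.14° → +162.79°, shortest Δλ = -45.07° (west) — crosses 180°.
Leg 4: +162.79° → -73.64°, shortest Δλ = 123.57° (east) — crosses 180°.
Leg 5: -73.64° → -100.23°, shortest Δλ = -26.59° (west) — does not cross 180°.
Leg 6: -100.23° → +152.41°, shortest Δλ = -107.36° (west) — crosses 180°.
Total crossings: 5.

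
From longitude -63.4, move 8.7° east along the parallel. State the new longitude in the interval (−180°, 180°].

Start at -63.4°; shift +8.7° → -54.7°.
-54.7° already lies in (−180°, 180°].

-54.7°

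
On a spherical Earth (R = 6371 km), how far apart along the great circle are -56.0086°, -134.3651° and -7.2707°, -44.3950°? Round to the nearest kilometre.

9336 km

Δλ = -44.3950 − -134.3651 = 89.9701°.
Δφ = -7.2707 − -56.0086 = 48.7379°.
a = sin²(Δφ/2) + cos φ₁ · cos φ₂ · sin²(Δλ/2) = 0.447390.
c = 2·atan2(√a, √(1−a)) = 1.46538 rad → d = 6371·c ≈ 9335.94 km.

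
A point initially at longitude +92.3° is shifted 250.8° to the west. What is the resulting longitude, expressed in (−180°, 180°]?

Start at +92.3°; shift −250.8° → -158.5°.
-158.5° already lies in (−180°, 180°].

-158.5°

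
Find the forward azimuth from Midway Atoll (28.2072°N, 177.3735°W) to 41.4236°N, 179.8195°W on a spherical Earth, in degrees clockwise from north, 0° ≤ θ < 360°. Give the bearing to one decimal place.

352.0°

Δλ = -179.8195 − -177.3735 = -2.4460°.
θ = atan2( sin Δλ · cos φ₂ , cos φ₁ · sin φ₂ − sin φ₁ · cos φ₂ · cos Δλ )
  = atan2(-0.03200, 0.22895) = -7.957° → normalised to [0°, 360°): 352.043°.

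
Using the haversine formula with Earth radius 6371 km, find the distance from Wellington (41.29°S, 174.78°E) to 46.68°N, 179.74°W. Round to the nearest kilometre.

9797 km

Δλ = -179.74 − 174.78 = -354.52°; wrapped into (−180°, 180°]: 5.48°.
Δφ = 46.68 − -41.29 = 87.97°.
a = sin²(Δφ/2) + cos φ₁ · cos φ₂ · sin²(Δλ/2) = 0.483467.
c = 2·atan2(√a, √(1−a)) = 1.53772 rad → d = 6371·c ≈ 9796.84 km.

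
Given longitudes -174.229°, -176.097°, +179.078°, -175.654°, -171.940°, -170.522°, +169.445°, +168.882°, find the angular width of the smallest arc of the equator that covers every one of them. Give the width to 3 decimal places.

20.596°

Sort the longitudes: -176.097°, -175.654°, -174.229°, -171.940°, -170.522°, +168.882°, +169.445°, +179.078°.
Eastward gaps between consecutive values (wrapping around): 0.443°, 1.425°, 2.289°, 1.418°, 339.404°, 0.563°, 9.633°, 4.825°.
Largest gap = 339.404° ⇒ minimal covering band is its complement: 360° − 339.404° = 20.596°.
Band runs from +168.882° eastward to -170.522°, crossing the antimeridian.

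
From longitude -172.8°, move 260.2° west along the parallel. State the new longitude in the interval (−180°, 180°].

Start at -172.8°; shift −260.2° → -433.0°.
-433.0° lies outside (−180°, 180°]; add 360° → -73.0°.

-73.0°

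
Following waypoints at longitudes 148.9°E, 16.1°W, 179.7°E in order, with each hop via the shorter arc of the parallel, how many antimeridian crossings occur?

Leg 1: +148.9° → -16.1°, shortest Δλ = -165.0° (west) — does not cross 180°.
Leg 2: -16.1° → +179.7°, shortest Δλ = -164.2° (west) — crosses 180°.
Total crossings: 1.

1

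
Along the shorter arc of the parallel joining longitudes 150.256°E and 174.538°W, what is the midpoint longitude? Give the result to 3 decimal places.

167.859°E

Signed shortest Δλ from +150.256° to -174.538° is +35.206°.
Midpoint longitude = +150.256° + (+35.206°)/2 = +150.256° + 17.603° = +167.859°.
(The naïve average (+150.256 + -174.538)/2 = -12.141° is on the wrong side of the globe.)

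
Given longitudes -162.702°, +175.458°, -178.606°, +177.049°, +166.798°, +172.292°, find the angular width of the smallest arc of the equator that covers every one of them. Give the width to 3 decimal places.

Sort the longitudes: -178.606°, -162.702°, +166.798°, +172.292°, +175.458°, +177.049°.
Eastward gaps between consecutive values (wrapping around): 15.904°, 329.500°, 5.494°, 3.166°, 1.591°, 4.345°.
Largest gap = 329.500° ⇒ minimal covering band is its complement: 360° − 329.500° = 30.500°.
Band runs from +166.798° eastward to -162.702°, crossing the antimeridian.

30.500°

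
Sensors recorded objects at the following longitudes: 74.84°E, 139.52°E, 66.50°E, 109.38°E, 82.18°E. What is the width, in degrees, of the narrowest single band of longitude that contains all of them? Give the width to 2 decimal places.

Sort the longitudes: +66.50°, +74.84°, +82.18°, +109.38°, +139.52°.
Eastward gaps between consecutive values (wrapping around): 8.34°, 7.34°, 27.20°, 30.14°, 286.98°.
Largest gap = 286.98° ⇒ minimal covering band is its complement: 360° − 286.98° = 73.02°.
Band runs from +66.50° eastward to +139.52°.

73.02°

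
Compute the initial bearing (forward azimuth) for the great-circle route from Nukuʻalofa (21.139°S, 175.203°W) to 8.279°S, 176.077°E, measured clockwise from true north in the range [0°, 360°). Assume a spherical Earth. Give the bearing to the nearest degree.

326°

Δλ = 176.077 − -175.203 = 351.280°; wrapped into (−180°, 180°]: -8.720°.
θ = atan2( sin Δλ · cos φ₂ , cos φ₁ · sin φ₂ − sin φ₁ · cos φ₂ · cos Δλ )
  = atan2(-0.15003, 0.21844) = -34.481° → normalised to [0°, 360°): 325.519°.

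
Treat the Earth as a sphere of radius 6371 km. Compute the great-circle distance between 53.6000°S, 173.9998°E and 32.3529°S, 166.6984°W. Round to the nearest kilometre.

Δλ = -166.6984 − 173.9998 = -340.6982°; wrapped into (−180°, 180°]: 19.3018°.
Δφ = -32.3529 − -53.6000 = 21.2471°.
a = sin²(Δφ/2) + cos φ₁ · cos φ₂ · sin²(Δλ/2) = 0.048076.
c = 2·atan2(√a, √(1−a)) = 0.44212 rad → d = 6371·c ≈ 2816.72 km.

2817 km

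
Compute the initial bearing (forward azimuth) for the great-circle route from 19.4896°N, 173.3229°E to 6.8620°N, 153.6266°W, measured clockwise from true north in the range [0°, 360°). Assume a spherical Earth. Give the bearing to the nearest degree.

107°

Δλ = -153.6266 − 173.3229 = -326.9495°; wrapped into (−180°, 180°]: 33.0505°.
θ = atan2( sin Δλ · cos φ₂ , cos φ₁ · sin φ₂ − sin φ₁ · cos φ₂ · cos Δλ )
  = atan2(0.54147, -0.16501) = 106.949° → normalised to [0°, 360°): 106.949°.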